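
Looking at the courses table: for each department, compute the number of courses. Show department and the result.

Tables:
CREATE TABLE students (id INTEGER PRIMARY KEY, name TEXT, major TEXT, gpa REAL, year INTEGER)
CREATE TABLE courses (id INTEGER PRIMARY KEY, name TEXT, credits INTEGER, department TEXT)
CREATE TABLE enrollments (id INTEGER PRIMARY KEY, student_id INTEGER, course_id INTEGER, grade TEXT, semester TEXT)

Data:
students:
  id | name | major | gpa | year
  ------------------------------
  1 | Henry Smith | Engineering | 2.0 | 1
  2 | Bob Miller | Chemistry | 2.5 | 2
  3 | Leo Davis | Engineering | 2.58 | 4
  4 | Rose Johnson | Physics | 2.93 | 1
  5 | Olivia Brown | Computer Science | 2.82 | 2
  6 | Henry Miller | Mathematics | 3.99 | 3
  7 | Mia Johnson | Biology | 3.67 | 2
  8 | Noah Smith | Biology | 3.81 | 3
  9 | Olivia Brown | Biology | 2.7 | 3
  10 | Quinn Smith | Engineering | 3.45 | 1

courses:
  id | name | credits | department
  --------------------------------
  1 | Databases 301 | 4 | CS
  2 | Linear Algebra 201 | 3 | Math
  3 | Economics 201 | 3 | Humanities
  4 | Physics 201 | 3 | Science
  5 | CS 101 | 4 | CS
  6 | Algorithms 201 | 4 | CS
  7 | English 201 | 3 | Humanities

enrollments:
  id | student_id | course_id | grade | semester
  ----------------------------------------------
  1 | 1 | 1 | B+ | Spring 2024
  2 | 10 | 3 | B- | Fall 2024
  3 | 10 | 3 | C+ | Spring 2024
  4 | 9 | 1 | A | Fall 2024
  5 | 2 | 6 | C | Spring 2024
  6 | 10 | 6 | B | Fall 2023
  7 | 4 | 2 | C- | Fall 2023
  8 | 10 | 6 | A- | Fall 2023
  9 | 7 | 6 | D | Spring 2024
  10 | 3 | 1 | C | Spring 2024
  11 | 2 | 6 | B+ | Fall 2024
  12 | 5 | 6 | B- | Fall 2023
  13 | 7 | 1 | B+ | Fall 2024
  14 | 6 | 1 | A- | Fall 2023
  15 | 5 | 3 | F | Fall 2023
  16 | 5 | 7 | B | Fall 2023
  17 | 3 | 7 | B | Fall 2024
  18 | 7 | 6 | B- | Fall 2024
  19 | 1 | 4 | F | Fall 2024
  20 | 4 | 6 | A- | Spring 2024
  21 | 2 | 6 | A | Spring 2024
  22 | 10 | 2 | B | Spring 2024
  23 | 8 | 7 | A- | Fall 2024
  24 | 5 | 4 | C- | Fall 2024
SELECT department, COUNT(*) AS n FROM courses GROUP BY department

Execution result:
department | n
CS | 3
Humanities | 2
Math | 1
Science | 1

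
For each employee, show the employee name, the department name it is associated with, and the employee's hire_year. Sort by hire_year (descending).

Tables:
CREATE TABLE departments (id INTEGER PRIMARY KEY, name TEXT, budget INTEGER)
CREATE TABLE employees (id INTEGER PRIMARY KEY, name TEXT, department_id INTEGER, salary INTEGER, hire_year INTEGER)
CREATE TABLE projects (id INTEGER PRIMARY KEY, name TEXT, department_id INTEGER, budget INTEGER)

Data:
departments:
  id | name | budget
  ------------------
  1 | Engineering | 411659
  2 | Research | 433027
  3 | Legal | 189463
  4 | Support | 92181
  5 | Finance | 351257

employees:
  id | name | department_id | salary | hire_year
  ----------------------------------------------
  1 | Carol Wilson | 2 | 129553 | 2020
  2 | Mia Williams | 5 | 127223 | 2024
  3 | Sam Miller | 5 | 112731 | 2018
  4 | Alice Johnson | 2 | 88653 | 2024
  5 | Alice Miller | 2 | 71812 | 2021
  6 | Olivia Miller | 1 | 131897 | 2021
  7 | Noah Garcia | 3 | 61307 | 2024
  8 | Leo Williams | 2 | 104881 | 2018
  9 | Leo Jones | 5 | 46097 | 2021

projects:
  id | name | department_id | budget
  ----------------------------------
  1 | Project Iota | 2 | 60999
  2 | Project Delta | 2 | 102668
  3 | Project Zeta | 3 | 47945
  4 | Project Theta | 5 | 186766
SELECT c.name, p.name AS department, c.hire_year FROM employees c JOIN departments p ON c.department_id = p.id ORDER BY c.hire_year DESC

Execution result:
name | department | hire_year
Mia Williams | Finance | 2024
Alice Johnson | Research | 2024
Noah Garcia | Legal | 2024
Alice Miller | Research | 2021
Olivia Miller | Engineering | 2021
Leo Jones | Finance | 2021
Carol Wilson | Research | 2020
Sam Miller | Finance | 2018
Leo Williams | Research | 2018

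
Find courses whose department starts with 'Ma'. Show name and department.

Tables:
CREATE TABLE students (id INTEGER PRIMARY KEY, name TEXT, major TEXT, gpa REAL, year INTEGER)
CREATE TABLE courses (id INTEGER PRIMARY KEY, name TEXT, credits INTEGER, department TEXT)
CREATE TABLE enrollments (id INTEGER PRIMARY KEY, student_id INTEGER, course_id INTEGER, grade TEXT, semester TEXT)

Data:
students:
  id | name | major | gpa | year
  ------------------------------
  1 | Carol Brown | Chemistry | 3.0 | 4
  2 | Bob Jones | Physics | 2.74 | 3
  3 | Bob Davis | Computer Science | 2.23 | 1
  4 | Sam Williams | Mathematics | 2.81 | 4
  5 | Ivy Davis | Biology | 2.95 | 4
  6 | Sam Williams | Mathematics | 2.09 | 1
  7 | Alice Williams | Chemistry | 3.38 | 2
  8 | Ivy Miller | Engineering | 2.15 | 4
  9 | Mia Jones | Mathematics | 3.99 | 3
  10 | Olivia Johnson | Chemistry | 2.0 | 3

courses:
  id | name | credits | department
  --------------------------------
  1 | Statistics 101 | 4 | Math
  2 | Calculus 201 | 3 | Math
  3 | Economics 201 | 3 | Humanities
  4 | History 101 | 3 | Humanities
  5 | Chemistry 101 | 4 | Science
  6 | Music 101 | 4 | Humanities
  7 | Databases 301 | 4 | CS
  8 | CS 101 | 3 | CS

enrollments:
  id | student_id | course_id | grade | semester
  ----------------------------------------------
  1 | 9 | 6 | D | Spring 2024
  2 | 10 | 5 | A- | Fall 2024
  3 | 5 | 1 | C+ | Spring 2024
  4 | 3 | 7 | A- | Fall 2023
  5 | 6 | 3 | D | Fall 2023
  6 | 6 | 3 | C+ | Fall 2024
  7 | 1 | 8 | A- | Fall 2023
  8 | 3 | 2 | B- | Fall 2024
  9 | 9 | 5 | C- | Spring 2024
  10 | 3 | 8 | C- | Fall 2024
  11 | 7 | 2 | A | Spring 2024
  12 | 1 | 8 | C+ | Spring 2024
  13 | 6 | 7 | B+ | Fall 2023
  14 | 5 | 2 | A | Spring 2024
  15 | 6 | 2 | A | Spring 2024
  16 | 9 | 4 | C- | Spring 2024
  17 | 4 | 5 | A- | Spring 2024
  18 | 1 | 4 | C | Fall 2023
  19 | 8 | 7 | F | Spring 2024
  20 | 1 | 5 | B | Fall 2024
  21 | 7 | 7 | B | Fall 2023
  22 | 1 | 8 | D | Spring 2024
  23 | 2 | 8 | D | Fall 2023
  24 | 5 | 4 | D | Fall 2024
SELECT name, department FROM courses WHERE department LIKE 'Ma%'

Execution result:
name | department
Statistics 101 | Math
Calculus 201 | Math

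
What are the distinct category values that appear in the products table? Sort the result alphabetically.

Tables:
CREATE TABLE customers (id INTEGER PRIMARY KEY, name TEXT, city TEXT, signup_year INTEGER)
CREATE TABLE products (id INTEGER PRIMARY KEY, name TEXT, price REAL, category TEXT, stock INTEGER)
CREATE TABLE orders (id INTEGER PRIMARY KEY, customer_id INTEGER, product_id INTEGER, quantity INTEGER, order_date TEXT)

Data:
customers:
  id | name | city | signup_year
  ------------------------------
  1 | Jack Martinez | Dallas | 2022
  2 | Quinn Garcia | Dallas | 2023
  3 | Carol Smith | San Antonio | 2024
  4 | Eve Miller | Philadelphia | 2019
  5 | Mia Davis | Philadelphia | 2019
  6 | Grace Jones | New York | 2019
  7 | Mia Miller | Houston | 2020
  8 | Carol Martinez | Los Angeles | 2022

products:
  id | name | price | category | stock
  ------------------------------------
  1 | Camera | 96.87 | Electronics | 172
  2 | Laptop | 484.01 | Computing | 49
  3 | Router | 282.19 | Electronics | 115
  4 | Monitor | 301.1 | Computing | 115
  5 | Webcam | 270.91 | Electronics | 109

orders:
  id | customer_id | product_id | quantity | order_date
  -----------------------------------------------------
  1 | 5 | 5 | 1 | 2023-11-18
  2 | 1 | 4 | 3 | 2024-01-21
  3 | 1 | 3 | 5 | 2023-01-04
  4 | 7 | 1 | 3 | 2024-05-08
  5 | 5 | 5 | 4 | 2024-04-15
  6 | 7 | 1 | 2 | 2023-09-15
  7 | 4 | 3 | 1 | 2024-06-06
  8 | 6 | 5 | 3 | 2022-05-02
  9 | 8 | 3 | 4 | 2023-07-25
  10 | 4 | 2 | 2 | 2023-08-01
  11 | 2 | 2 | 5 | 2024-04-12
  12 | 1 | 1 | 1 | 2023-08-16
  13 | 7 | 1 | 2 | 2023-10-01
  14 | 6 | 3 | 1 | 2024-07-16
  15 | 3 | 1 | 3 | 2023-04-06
SELECT DISTINCT category FROM products ORDER BY category

Execution result:
category
Computing
Electronics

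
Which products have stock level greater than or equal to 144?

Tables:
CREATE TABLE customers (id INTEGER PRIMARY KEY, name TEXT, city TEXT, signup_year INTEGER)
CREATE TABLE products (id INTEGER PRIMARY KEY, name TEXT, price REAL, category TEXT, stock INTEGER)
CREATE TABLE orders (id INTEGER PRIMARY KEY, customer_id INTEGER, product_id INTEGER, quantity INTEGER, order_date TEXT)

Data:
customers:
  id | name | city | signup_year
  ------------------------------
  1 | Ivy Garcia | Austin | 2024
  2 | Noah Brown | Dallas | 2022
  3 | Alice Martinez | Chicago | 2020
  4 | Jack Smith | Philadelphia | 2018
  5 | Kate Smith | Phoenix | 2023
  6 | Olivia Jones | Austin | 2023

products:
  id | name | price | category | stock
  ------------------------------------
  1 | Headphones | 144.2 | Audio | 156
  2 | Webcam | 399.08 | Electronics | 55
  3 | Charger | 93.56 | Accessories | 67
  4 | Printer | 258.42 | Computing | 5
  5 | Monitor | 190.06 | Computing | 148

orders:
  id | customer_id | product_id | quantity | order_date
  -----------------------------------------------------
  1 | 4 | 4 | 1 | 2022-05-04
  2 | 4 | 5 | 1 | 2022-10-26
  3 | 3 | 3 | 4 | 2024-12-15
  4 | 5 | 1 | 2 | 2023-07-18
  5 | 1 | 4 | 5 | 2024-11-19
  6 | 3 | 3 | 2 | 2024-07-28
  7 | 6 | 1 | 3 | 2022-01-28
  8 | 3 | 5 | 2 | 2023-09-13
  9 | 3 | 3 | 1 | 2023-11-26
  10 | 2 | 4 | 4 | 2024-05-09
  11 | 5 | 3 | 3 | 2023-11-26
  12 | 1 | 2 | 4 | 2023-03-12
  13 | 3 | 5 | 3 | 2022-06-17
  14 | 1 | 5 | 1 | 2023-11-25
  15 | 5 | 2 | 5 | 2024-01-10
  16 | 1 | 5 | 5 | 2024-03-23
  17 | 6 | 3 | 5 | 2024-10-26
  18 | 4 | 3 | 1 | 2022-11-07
SELECT name, stock FROM products WHERE stock >= 144

Execution result:
name | stock
Headphones | 156
Monitor | 148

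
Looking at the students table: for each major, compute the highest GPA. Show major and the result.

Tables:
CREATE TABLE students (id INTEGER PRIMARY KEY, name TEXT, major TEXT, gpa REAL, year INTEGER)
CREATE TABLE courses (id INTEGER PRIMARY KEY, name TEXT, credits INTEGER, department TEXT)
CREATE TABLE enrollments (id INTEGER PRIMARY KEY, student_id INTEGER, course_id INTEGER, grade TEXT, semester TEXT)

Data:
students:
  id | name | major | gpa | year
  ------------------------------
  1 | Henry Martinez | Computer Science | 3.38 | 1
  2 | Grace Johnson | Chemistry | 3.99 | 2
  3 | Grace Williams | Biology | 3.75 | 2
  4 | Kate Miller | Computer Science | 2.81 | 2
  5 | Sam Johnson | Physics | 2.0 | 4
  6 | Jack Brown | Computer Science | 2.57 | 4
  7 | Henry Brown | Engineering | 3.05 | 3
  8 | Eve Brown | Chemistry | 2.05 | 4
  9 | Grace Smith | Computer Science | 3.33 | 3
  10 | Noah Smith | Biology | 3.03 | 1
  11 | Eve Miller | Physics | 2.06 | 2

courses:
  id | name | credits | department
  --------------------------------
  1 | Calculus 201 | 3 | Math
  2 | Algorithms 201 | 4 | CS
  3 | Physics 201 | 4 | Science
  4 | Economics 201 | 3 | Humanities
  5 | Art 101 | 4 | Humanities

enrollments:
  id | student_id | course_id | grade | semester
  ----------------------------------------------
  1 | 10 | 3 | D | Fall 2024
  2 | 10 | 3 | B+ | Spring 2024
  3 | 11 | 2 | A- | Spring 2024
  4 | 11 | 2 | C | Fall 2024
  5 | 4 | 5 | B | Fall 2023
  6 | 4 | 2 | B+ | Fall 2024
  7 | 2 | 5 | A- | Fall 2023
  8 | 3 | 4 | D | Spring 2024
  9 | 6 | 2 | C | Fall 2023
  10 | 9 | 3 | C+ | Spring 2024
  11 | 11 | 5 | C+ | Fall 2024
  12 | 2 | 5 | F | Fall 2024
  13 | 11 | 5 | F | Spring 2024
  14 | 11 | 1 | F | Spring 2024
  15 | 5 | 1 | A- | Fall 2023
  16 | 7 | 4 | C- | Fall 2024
SELECT major, MAX(gpa) AS max_gpa FROM students GROUP BY major

Execution result:
major | max_gpa
Biology | 3.75
Chemistry | 3.99
Computer Science | 3.38
Engineering | 3.05
Physics | 2.06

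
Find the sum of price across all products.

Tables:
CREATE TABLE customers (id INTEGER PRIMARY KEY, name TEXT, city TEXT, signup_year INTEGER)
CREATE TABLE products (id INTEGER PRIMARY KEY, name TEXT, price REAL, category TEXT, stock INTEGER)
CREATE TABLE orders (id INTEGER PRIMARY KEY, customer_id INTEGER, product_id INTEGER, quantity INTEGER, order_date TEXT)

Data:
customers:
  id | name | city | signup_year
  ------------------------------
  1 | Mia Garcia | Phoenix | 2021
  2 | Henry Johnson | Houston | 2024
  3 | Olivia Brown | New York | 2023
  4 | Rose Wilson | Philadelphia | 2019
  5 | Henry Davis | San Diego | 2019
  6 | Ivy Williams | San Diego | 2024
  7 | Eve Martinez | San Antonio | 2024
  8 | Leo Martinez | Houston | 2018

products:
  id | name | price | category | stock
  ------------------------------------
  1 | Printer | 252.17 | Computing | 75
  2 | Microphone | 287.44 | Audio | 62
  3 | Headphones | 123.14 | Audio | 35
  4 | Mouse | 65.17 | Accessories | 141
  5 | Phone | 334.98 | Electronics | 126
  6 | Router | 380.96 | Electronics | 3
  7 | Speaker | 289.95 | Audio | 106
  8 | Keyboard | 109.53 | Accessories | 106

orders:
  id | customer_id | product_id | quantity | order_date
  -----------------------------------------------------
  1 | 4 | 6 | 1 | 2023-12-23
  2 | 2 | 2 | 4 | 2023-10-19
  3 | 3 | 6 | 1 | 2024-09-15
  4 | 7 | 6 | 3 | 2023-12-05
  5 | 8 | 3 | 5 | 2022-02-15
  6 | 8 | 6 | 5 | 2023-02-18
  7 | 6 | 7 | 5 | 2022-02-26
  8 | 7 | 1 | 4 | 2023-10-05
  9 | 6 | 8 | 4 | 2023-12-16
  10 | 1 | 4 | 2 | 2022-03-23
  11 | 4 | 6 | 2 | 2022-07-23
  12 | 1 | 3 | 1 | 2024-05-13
SELECT SUM(price) FROM products

Execution result:
1843.34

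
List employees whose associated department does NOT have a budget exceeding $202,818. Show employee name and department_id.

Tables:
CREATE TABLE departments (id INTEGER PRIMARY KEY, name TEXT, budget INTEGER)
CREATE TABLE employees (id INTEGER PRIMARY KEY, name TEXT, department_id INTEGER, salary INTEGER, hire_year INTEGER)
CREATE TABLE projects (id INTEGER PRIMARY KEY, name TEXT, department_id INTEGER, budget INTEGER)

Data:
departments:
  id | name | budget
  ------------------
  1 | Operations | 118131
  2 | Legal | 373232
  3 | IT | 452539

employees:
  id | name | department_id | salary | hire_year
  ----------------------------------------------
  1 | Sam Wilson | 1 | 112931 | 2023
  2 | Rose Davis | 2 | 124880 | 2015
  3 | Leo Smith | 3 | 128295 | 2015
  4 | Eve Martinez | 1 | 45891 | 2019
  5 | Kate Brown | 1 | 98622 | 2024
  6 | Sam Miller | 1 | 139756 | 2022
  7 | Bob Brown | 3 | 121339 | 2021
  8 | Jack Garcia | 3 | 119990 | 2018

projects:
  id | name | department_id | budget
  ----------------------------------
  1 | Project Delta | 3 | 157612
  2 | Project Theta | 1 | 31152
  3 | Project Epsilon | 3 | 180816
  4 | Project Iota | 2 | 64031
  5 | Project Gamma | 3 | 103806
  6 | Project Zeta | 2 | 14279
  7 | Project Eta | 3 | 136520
SELECT name, department_id FROM employees WHERE department_id NOT IN (SELECT id FROM departments WHERE budget > 202818)

Execution result:
name | department_id
Sam Wilson | 1
Eve Martinez | 1
Kate Brown | 1
Sam Miller | 1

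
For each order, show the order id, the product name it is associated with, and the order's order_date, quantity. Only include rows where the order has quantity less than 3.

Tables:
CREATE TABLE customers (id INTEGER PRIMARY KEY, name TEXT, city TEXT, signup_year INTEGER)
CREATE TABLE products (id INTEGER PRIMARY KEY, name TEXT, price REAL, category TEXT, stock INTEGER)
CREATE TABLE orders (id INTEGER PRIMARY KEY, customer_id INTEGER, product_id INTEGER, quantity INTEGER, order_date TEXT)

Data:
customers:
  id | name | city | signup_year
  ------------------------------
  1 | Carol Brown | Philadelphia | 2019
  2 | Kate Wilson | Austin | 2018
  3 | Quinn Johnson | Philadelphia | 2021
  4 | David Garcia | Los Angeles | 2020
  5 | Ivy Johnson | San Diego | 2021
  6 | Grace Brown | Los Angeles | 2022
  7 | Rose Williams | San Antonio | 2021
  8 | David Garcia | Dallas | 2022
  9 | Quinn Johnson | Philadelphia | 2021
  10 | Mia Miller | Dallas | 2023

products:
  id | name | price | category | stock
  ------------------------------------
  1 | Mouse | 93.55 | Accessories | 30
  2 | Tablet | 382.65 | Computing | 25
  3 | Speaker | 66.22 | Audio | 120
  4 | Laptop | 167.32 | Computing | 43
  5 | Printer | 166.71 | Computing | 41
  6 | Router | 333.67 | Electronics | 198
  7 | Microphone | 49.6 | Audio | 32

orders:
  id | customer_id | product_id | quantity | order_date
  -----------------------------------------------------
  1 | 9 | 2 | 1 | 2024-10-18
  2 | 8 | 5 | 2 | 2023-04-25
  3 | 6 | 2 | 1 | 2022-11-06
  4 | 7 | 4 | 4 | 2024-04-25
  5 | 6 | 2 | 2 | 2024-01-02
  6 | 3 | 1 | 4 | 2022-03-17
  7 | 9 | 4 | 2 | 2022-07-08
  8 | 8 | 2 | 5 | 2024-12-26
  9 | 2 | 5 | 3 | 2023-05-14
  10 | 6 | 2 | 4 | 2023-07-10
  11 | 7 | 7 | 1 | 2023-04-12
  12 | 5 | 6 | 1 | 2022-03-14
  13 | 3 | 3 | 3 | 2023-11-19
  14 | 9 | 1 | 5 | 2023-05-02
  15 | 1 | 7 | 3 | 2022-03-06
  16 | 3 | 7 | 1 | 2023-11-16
SELECT c.id, p.name AS product, c.order_date, c.quantity FROM orders c JOIN products p ON c.product_id = p.id WHERE c.quantity < 3

Execution result:
id | product | order_date | quantity
1 | Tablet | 2024-10-18 | 1
2 | Printer | 2023-04-25 | 2
3 | Tablet | 2022-11-06 | 1
5 | Tablet | 2024-01-02 | 2
7 | Laptop | 2022-07-08 | 2
11 | Microphone | 2023-04-12 | 1
12 | Router | 2022-03-14 | 1
16 | Microphone | 2023-11-16 | 1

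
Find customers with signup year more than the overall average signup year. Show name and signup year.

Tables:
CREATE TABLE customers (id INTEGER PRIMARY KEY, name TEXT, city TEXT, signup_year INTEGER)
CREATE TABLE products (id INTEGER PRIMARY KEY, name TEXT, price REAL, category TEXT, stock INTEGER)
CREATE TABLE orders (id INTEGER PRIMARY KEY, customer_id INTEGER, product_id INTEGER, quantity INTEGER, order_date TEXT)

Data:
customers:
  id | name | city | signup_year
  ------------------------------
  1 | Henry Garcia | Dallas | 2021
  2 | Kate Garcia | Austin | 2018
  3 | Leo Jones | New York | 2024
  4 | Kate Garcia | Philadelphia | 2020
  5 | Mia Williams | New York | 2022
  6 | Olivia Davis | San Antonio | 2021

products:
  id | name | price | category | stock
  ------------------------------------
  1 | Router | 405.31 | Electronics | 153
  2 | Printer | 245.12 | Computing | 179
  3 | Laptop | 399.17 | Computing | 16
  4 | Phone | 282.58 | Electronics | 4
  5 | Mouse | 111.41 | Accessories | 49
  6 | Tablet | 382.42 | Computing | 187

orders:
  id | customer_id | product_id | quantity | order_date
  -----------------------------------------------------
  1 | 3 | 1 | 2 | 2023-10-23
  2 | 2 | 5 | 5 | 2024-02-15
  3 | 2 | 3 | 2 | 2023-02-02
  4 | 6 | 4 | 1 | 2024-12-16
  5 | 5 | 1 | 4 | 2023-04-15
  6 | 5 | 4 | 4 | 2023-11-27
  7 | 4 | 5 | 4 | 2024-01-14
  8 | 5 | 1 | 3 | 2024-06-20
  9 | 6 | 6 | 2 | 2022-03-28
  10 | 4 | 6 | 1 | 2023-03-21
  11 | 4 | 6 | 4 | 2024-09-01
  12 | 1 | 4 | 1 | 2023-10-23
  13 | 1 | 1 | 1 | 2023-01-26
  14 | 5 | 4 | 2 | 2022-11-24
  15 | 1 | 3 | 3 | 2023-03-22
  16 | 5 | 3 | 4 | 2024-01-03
SELECT name, signup_year FROM customers WHERE signup_year > (SELECT AVG(signup_year) FROM customers)

Execution result:
name | signup_year
Leo Jones | 2024
Mia Williams | 2022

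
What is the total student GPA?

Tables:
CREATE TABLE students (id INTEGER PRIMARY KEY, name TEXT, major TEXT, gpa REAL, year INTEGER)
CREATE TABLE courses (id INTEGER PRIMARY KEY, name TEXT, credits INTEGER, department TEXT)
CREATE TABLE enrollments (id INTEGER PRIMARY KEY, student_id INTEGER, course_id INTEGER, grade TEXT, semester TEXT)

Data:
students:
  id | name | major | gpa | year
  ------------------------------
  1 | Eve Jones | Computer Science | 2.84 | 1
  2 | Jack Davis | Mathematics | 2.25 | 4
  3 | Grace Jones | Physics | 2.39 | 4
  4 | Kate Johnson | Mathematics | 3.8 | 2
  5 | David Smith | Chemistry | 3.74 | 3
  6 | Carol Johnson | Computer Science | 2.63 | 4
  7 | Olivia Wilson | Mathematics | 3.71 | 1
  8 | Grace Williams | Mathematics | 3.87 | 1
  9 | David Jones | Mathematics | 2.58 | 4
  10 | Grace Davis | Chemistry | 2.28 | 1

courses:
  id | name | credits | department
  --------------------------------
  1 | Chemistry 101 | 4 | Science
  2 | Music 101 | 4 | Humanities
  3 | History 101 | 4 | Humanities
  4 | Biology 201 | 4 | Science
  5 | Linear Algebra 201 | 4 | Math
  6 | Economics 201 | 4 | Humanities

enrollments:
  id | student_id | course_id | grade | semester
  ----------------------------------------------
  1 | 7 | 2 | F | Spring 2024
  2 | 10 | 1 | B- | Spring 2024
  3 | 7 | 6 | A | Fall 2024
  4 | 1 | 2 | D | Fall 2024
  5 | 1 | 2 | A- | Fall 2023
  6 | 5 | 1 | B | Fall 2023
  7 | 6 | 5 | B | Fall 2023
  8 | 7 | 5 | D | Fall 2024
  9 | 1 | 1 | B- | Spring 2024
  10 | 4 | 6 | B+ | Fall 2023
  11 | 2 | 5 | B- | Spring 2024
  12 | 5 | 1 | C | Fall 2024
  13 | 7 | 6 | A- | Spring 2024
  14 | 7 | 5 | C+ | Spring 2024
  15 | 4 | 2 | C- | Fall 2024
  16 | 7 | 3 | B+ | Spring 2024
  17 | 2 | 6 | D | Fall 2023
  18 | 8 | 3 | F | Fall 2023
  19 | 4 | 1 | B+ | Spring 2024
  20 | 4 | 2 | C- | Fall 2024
SELECT SUM(gpa) FROM students

Execution result:
30.09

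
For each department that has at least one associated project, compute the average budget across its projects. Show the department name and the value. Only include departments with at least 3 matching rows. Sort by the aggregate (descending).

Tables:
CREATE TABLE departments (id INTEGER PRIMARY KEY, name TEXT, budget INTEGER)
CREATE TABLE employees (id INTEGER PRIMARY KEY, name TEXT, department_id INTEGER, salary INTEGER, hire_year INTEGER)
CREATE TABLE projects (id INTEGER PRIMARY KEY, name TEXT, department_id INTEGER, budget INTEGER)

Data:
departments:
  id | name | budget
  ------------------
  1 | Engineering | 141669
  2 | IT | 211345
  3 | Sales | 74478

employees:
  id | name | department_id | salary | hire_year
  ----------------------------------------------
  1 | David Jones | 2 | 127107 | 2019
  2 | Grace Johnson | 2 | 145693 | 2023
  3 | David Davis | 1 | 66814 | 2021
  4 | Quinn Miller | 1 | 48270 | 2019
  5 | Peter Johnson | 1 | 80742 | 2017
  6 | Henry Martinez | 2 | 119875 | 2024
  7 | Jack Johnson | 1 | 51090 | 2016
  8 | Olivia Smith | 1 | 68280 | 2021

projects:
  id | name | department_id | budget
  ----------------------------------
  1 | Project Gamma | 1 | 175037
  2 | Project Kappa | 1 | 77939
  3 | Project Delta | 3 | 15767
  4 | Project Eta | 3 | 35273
SELECT p.name, AVG(c.budget) AS avg_budget FROM projects c JOIN departments p ON c.department_id = p.id GROUP BY p.id, p.name HAVING COUNT(*) >= 3 ORDER BY avg_budget DESC

Execution result:
(no rows)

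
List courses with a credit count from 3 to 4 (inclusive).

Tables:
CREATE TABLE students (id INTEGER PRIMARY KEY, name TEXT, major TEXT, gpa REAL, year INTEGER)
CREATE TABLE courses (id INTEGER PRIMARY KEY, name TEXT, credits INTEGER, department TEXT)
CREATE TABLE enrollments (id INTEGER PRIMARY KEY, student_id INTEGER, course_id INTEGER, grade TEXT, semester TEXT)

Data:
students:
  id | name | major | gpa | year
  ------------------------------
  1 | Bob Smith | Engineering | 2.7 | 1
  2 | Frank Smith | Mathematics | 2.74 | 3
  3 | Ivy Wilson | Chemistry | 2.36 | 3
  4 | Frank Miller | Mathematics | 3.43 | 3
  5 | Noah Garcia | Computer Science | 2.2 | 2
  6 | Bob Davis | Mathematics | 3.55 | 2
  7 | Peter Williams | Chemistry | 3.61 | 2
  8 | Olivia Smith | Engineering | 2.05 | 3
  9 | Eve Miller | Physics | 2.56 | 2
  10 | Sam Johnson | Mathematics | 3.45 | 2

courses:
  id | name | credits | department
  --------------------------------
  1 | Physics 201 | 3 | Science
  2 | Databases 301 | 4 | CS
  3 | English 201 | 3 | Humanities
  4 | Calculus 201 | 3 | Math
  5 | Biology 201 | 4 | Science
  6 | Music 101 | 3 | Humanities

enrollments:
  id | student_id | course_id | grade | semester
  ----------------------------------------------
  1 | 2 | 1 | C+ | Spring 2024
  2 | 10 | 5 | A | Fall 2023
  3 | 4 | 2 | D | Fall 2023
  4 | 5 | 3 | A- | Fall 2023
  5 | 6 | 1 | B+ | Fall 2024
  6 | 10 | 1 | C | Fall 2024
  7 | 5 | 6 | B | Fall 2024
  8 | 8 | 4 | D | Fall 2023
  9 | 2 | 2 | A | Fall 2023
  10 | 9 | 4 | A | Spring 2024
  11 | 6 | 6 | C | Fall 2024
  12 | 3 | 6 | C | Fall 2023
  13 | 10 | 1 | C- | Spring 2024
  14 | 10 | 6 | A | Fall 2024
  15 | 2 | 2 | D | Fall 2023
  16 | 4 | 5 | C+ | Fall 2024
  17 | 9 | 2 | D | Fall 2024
SELECT name, credits FROM courses WHERE credits BETWEEN 3 AND 4

Execution result:
name | credits
Physics 201 | 3
Databases 301 | 4
English 201 | 3
Calculus 201 | 3
Biology 201 | 4
Music 101 | 3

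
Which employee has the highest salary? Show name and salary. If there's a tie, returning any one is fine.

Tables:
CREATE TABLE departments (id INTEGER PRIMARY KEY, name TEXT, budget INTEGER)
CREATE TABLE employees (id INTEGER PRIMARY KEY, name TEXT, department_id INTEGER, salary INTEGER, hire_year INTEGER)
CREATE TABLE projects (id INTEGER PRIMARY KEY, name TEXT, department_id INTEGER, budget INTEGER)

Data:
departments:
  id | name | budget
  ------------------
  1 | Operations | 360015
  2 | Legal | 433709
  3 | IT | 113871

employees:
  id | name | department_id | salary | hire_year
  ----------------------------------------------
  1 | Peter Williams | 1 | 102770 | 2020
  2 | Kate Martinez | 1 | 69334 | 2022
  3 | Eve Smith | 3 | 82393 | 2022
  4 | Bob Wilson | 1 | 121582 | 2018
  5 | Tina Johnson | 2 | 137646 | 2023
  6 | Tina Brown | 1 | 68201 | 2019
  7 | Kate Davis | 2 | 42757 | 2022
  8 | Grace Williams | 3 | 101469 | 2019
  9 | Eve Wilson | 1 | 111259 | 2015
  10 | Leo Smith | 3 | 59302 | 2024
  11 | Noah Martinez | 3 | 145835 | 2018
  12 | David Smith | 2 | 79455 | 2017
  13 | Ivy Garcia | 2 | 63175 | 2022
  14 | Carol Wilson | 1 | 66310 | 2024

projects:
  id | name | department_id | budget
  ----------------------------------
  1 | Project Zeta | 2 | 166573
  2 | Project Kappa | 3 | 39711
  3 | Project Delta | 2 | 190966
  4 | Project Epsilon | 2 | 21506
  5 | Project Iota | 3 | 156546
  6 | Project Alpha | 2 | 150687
SELECT name, salary FROM employees ORDER BY salary DESC LIMIT 1

Execution result:
name | salary
Noah Martinez | 145835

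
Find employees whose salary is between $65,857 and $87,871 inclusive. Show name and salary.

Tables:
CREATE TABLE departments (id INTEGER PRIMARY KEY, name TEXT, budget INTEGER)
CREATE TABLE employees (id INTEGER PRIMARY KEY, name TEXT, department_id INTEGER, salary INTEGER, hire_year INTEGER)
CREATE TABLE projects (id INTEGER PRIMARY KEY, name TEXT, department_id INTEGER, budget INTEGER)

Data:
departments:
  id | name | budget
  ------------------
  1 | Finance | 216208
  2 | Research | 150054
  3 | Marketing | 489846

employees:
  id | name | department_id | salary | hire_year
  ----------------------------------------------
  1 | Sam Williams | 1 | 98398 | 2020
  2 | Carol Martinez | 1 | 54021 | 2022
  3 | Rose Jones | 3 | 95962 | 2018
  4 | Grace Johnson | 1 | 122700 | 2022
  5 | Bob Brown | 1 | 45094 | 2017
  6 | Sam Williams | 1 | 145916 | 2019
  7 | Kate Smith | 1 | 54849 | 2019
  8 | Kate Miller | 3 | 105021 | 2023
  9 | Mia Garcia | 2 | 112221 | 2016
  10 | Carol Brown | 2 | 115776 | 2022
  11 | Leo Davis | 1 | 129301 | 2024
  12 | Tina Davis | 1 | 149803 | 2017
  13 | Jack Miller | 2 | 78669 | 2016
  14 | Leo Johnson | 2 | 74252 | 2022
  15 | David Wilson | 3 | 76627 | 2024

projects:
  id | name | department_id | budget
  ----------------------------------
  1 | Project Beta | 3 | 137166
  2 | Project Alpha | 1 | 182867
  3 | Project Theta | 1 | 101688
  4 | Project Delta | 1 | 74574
SELECT name, salary FROM employees WHERE salary BETWEEN 65857 AND 87871

Execution result:
name | salary
Jack Miller | 78669
Leo Johnson | 74252
David Wilson | 76627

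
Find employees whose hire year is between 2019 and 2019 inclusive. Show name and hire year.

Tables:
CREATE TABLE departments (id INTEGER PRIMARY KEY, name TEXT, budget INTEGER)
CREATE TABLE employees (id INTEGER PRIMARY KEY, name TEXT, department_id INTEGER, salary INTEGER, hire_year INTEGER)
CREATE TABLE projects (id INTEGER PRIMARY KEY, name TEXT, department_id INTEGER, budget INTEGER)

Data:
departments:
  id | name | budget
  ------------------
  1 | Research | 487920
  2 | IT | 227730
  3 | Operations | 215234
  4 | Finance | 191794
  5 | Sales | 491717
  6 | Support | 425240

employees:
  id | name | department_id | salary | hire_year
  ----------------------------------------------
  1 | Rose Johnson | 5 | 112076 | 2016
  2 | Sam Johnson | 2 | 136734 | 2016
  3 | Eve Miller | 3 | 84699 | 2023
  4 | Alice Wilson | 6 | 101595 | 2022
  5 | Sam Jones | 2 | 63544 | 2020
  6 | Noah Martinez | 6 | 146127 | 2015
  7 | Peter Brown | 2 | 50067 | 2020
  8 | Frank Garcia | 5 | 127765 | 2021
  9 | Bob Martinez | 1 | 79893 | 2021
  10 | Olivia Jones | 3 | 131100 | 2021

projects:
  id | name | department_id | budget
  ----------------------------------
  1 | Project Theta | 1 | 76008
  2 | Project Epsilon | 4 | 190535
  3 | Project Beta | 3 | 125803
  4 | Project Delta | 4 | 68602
SELECT name, hire_year FROM employees WHERE hire_year BETWEEN 2019 AND 2019

Execution result:
(no rows)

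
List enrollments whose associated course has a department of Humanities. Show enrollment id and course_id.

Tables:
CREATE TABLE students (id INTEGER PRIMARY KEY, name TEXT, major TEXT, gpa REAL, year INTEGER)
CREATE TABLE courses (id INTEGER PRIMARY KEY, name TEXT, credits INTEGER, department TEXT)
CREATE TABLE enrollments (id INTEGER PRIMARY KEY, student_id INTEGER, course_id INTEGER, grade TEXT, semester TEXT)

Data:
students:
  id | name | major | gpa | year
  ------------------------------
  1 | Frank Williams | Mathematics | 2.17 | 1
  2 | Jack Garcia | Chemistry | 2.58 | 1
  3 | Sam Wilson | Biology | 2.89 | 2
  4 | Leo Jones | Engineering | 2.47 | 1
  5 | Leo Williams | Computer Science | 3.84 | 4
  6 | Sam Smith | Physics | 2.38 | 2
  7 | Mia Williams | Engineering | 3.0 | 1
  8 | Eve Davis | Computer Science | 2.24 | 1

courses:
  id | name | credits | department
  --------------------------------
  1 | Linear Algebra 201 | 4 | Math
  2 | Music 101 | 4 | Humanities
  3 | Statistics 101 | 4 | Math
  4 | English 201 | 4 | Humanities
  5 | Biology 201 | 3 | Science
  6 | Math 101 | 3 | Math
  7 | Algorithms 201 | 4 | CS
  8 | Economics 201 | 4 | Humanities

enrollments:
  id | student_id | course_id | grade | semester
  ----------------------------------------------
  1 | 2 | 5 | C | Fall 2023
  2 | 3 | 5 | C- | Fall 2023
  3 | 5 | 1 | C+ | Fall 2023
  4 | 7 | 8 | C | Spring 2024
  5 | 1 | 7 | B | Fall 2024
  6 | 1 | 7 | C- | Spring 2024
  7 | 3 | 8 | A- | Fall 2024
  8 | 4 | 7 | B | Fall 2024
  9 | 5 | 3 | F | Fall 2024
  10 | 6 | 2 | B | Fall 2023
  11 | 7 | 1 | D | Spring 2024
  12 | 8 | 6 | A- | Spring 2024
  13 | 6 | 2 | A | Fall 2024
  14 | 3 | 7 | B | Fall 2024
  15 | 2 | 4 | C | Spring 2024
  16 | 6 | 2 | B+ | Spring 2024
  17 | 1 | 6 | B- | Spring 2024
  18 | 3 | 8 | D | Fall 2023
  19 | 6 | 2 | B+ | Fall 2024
SELECT id, course_id FROM enrollments WHERE course_id IN (SELECT id FROM courses WHERE department = 'Humanities')

Execution result:
id | course_id
4 | 8
7 | 8
10 | 2
13 | 2
15 | 4
16 | 2
18 | 8
19 | 2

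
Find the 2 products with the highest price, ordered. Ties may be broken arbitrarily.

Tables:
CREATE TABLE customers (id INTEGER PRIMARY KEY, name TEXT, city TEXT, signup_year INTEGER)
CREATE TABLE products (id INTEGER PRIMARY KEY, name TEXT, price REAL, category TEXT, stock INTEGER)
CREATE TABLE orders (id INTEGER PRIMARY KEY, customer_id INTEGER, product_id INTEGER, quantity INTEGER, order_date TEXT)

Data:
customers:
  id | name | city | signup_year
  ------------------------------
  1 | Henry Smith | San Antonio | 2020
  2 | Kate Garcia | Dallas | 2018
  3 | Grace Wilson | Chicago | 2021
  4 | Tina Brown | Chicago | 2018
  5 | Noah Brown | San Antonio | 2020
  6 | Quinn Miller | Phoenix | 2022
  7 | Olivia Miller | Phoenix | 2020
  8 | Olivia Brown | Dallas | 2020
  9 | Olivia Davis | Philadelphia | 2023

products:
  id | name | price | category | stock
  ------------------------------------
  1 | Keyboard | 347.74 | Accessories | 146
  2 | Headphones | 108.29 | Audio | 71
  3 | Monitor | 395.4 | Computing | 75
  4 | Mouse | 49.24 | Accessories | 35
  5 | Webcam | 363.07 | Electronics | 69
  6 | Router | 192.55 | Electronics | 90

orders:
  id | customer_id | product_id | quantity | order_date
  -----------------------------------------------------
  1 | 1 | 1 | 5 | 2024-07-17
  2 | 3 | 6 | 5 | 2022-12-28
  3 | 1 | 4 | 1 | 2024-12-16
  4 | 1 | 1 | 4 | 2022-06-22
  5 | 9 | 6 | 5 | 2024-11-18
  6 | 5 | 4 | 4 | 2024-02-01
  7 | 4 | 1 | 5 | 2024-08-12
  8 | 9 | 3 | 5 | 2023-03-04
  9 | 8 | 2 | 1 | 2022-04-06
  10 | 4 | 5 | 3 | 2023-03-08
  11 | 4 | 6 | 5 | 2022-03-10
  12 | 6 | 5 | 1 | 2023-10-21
SELECT name, price FROM products ORDER BY price DESC LIMIT 2

Execution result:
name | price
Monitor | 395.40
Webcam | 363.07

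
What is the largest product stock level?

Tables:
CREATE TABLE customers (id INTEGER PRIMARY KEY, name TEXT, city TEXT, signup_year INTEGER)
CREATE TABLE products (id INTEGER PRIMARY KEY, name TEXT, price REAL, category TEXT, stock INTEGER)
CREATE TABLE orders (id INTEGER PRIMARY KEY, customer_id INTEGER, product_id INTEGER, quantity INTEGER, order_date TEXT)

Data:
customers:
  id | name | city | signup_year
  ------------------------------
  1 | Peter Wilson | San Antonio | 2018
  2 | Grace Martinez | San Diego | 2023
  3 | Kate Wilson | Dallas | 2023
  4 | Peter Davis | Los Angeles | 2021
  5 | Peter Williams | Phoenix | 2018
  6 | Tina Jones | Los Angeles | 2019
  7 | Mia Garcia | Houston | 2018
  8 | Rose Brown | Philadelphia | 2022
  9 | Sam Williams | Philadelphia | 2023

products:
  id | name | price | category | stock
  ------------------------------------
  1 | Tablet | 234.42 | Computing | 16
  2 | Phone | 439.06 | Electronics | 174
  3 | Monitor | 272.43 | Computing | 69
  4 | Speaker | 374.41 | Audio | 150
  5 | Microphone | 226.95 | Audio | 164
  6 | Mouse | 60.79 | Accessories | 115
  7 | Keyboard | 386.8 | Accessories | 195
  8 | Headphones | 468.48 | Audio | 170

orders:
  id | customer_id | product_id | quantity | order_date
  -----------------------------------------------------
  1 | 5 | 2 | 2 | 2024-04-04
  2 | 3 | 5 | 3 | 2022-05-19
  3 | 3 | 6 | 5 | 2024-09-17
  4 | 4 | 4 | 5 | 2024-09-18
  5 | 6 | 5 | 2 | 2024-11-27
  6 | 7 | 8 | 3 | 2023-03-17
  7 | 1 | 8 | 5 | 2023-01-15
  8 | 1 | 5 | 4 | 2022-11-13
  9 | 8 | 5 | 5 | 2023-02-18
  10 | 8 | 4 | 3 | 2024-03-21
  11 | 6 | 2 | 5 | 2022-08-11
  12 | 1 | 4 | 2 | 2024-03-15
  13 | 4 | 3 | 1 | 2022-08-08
SELECT MAX(stock) FROM products

Execution result:
195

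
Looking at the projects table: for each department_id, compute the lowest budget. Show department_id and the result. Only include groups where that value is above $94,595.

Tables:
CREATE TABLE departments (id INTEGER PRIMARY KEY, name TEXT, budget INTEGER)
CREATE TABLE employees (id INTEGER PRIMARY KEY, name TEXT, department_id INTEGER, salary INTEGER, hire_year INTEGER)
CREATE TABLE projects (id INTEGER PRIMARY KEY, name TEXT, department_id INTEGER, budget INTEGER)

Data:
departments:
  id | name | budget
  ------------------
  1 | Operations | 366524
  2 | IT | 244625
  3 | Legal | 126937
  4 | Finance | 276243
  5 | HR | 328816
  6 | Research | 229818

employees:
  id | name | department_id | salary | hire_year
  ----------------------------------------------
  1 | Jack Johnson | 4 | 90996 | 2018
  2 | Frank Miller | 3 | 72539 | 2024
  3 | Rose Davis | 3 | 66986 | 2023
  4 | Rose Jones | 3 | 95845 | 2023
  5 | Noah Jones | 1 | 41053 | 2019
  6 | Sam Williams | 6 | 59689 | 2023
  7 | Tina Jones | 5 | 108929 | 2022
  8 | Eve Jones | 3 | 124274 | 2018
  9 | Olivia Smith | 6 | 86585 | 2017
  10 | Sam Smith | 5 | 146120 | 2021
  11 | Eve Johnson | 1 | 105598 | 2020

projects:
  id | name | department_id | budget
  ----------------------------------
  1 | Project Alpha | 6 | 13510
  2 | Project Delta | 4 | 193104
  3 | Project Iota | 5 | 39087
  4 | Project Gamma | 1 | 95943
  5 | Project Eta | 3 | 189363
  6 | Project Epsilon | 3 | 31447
SELECT department_id, MIN(budget) AS min_budget FROM projects GROUP BY department_id HAVING MIN(budget) > 94595

Execution result:
department_id | min_budget
1 | 95943
4 | 193104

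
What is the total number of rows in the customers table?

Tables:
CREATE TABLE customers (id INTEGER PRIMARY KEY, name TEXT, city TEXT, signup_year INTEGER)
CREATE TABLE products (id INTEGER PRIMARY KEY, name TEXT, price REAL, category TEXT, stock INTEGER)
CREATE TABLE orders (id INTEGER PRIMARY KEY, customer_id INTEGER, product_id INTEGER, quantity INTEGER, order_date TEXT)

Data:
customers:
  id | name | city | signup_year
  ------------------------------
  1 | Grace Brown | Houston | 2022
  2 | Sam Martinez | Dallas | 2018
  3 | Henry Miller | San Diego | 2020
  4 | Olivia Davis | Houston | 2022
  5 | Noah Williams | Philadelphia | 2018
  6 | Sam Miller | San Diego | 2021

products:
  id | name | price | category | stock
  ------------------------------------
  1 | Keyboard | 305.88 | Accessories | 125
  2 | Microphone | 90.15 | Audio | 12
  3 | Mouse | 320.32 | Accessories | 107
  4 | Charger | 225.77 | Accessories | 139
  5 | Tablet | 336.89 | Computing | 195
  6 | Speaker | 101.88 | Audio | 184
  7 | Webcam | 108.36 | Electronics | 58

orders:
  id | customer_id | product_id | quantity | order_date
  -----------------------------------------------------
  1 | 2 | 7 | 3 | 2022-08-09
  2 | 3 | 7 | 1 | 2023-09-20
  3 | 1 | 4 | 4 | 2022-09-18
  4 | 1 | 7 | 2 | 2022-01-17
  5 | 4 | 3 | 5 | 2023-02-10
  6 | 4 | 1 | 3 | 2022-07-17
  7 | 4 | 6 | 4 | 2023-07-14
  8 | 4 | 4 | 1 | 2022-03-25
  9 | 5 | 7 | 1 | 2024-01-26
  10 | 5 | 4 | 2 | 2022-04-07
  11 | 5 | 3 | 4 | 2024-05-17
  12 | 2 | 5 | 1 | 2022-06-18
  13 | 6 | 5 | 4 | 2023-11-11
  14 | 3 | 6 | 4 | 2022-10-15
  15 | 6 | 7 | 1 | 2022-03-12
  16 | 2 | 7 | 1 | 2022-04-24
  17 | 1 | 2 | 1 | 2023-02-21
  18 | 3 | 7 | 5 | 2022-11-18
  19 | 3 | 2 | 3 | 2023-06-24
SELECT COUNT(*) FROM customers

Execution result:
6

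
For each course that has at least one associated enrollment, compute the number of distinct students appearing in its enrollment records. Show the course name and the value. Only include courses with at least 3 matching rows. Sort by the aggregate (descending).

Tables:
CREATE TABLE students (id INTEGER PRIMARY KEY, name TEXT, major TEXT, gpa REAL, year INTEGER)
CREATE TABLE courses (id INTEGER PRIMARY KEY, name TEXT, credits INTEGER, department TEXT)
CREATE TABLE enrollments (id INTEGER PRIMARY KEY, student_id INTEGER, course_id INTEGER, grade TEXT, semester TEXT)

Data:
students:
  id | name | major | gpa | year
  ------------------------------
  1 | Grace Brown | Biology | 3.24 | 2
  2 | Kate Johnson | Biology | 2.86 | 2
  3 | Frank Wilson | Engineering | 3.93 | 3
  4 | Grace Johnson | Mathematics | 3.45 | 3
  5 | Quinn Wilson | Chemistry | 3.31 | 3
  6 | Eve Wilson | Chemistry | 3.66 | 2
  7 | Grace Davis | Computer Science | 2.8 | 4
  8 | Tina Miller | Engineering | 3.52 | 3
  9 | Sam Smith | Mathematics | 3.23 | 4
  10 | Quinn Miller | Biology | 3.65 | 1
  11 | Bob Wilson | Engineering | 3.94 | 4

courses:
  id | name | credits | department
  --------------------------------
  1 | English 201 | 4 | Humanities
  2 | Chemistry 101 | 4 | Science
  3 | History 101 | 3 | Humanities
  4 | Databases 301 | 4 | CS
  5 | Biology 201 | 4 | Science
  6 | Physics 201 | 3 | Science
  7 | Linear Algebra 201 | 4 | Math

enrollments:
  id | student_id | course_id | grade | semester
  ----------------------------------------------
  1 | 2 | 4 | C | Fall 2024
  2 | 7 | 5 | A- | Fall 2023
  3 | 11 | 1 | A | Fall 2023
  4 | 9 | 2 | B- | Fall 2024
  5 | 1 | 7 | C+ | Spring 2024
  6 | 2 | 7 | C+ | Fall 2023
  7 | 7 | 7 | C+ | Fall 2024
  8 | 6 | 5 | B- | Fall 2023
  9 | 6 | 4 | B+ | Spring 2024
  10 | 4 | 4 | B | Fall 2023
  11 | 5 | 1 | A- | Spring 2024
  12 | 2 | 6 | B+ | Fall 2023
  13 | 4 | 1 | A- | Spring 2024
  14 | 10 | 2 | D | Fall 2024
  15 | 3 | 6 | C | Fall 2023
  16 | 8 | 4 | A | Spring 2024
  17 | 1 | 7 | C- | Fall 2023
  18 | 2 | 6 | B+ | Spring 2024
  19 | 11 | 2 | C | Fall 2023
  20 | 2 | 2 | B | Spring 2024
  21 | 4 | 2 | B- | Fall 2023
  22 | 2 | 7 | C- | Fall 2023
SELECT p.name, COUNT(DISTINCT c.student_id) AS distinct_student_count FROM enrollments c JOIN courses p ON c.course_id = p.id GROUP BY p.id, p.name HAVING COUNT(*) >= 3 ORDER BY distinct_student_count DESC

Execution result:
name | distinct_student_count
Chemistry 101 | 5
Databases 301 | 4
English 201 | 3
Linear Algebra 201 | 3
Physics 201 | 2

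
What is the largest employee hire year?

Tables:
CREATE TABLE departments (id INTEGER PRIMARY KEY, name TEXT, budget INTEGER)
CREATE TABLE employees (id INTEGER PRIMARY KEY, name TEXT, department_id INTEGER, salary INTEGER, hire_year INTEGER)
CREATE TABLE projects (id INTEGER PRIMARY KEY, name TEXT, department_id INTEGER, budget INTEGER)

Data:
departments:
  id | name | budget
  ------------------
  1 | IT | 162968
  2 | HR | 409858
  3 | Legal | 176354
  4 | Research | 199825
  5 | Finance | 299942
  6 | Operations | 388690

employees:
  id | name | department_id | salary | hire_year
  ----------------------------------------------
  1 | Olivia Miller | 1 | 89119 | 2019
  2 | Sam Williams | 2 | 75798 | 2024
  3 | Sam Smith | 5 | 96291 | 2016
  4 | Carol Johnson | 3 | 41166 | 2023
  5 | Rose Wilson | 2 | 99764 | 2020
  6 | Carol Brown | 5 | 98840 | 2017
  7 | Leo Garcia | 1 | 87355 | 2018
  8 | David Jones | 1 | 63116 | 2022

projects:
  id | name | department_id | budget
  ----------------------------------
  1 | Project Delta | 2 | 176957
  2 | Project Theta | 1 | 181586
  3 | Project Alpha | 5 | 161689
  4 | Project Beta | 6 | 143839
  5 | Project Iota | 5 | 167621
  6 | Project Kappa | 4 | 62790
SELECT MAX(hire_year) FROM employees

Execution result:
2024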